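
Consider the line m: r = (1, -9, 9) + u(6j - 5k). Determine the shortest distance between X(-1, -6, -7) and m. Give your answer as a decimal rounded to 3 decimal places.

Taking (1, -9, 9) on m with direction v = (0, 6, -5): w = X − (1, -9, 9) = (-2, 3, -16), and w × v = (81, -10, -12).
Distance = |w × v| / |v| = √6805 / √61 ≈ 10.562.

10.562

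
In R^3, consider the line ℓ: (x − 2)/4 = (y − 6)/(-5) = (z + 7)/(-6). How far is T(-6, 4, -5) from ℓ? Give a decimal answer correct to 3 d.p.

7.549

ℓ has direction (4, -5, -6) through (2, 6, -7).
Taking (2, 6, -7) on ℓ with direction v = (4, -5, -6): w = T − (2, 6, -7) = (-8, -2, 2), and w × v = (22, -40, 48).
Distance = |w × v| / |v| = √4388 / √77 ≈ 7.549.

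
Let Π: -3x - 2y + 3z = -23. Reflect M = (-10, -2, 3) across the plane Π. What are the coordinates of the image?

λ = (n·M − d)/|n|² = (43 − (-23))/22 = 3.
Reflection = M − 2λn = (-10, -2, 3) − 6·(-3, -2, 3) = (8, 10, -15).

(8, 10, -15)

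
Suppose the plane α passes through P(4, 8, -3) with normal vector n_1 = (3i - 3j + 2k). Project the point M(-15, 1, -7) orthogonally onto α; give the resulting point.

(-9, -5, -3)

α: n_1·r = n_1·P gives 3x - 3y + 2z = -18.
Foot = M − λn with λ = (n·M − d)/|n|² = (-62 − (-18))/22 = -2.
Foot = (-15, 1, -7) − (-2)·(3, -3, 2) = (-9, -5, -3).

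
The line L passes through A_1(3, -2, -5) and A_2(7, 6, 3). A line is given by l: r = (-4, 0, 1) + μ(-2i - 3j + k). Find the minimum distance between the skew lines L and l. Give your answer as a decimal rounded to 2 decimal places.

6.32

A direction vector for L is A_2 − A_1 = (4, 8, 8).
Common perpendicular direction n = (4, 8, 8) × (-2, -3, 1) = (32, -20, 4).
With w = (-4, 0, 1) − (3, -2, -5) = (-7, 2, 6), w · n = -240.
Distance = |w · n| / |n| = |-240| / √1440 ≈ 6.32.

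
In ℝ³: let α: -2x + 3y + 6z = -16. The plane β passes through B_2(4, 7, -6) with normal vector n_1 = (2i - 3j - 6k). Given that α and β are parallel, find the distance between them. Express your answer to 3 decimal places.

1.000

β: n_1·r = n_1·B_2 gives 2x - 3y - 6z = 23.
Rescale β by 1/(-1): -2x + 3y + 6z = -23. Then distance = |-16 − (-23)| / √49 ≈ 1.000.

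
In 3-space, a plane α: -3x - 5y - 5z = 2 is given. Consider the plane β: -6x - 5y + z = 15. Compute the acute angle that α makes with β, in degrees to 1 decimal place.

cos θ = |n₁·n₂| / (|n₁||n₂|) = |38| / (√59 · √62).
θ = arccos(0.62829) ≈ 51.1°.

51.1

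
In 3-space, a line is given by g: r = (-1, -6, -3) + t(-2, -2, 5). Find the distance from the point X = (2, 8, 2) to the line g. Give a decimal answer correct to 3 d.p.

15.085

Taking (-1, -6, -3) on g with direction v = (-2, -2, 5): w = X − (-1, -6, -3) = (3, 14, 5), and w × v = (80, -25, 22).
Distance = |w × v| / |v| = √7509 / √33 ≈ 15.085.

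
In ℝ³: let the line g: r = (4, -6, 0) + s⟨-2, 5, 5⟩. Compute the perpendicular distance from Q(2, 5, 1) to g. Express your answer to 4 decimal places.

7.0815

Taking (4, -6, 0) on g with direction v = (-2, 5, 5): w = Q − (4, -6, 0) = (-2, 11, 1), and w × v = (50, 8, 12).
Distance = |w × v| / |v| = √2708 / √54 ≈ 7.0815.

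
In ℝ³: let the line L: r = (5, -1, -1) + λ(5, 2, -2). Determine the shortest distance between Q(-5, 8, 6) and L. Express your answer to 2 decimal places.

12.88

Taking (5, -1, -1) on L with direction v = (5, 2, -2): w = Q − (5, -1, -1) = (-10, 9, 7), and w × v = (-32, 15, -65).
Distance = |w × v| / |v| = √5474 / √33 ≈ 12.88.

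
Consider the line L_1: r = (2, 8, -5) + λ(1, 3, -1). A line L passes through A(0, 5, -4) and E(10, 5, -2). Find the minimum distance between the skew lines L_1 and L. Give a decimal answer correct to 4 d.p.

A direction vector for L is E − A = (10, 0, 2).
Common perpendicular direction n = (1, 3, -1) × (10, 0, 2) = (6, -12, -30).
With w = (0, 5, -4) − (2, 8, -5) = (-2, -3, 1), w · n = -6.
Distance = |w · n| / |n| = |-6| / √1080 ≈ 0.1826.

0.1826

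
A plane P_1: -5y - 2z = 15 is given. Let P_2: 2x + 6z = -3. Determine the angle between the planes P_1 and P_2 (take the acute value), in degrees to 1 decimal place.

69.4

cos θ = |n₁·n₂| / (|n₁||n₂|) = |-12| / (√29 · √40).
θ = arccos(0.35233) ≈ 69.4°.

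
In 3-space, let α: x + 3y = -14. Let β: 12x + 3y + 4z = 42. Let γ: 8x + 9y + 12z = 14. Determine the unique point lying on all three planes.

Solving the 3×3 linear system x + 3y = -14, 12x + 3y + 4z = 42, 8x + 9y + 12z = 14 (e.g. by elimination or Cramer's rule, determinant = -336) gives (4, -6, 3).

(4, -6, 3)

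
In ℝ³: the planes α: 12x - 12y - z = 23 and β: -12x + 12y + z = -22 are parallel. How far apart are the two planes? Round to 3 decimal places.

Rescale β by 1/(-1): 12x - 12y - z = 22. Then distance = |23 − 22| / √289 ≈ 0.059.

0.059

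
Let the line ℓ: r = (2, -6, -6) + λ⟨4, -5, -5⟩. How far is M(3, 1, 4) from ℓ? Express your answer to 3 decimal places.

Taking (2, -6, -6) on ℓ with direction v = (4, -5, -5): w = M − (2, -6, -6) = (1, 7, 10), and w × v = (15, 45, -33).
Distance = |w × v| / |v| = √3339 / √66 ≈ 7.113.

7.113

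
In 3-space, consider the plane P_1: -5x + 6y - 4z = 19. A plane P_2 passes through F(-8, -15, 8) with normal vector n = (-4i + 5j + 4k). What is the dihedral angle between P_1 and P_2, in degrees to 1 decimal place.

P_2: n·r = n·F gives -4x + 5y + 4z = -11.
cos θ = |n₁·n₂| / (|n₁||n₂|) = |34| / (√77 · √57).
θ = arccos(0.51321) ≈ 59.1°.

59.1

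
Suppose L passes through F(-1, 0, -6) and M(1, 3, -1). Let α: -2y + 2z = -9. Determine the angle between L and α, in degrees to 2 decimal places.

A direction vector for L is M − F = (2, 3, 5).
sin θ = |n·v| / (|n||v|) = |4| / (√8 · √38) = 0.22942.
θ ≈ 13.26°.

13.26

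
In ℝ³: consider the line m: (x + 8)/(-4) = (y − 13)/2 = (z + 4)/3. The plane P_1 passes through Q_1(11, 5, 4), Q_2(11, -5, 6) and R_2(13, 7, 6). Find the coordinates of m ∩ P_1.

m has direction (-4, 2, 3) through (-8, 13, -4).
Q_1Q_2 = (0, -10, 2), Q_1R_2 = (2, 2, 2); a normal to P_1 is Q_1Q_2 × Q_1R_2 = (-24, 4, 20).
Using Q_1: P_1 has equation -24x + 4y + 20z = -164.
Substitute r = (-8, 13, -4) + t(-4, 2, 3) into the plane: 164 + 164t = -164, so t = -2.
Intersection: (-8, 13, -4) + (-2)·(-4, 2, 3) = (0, 9, -10).

(0, 9, -10)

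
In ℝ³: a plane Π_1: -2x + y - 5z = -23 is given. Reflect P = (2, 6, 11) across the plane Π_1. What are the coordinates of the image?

(-2, 8, 1)

λ = (n·P − d)/|n|² = (-53 − (-23))/30 = -1.
Reflection = P − 2λn = (2, 6, 11) − (-2)·(-2, 1, -5) = (-2, 8, 1).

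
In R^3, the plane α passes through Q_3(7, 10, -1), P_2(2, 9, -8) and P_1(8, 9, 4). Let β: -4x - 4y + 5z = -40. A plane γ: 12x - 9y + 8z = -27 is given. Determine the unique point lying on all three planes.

Q_3P_2 = (-5, -1, -7), Q_3P_1 = (1, -1, 5); a normal to α is Q_3P_2 × Q_3P_1 = (-12, 18, 6).
Using Q_3: α has equation -12x + 18y + 6z = 90.
Solving the 3×3 linear system -12x + 18y + 6z = 90, -4x - 4y + 5z = -40, 12x - 9y + 8z = -27 (e.g. by elimination or Cramer's rule, determinant = 2004) gives (3, 7, 0).

(3, 7, 0)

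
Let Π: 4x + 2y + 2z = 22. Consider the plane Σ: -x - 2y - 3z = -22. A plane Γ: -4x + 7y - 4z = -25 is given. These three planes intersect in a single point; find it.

(2, 1, 6)

Solving the 3×3 linear system 4x + 2y + 2z = 22, -x - 2y - 3z = -22, -4x + 7y - 4z = -25 (e.g. by elimination or Cramer's rule, determinant = 102) gives (2, 1, 6).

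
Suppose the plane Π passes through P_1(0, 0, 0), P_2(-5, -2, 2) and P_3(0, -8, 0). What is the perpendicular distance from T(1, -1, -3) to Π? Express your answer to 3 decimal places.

P_1P_2 = (-5, -2, 2), P_1P_3 = (0, -8, 0); a normal to Π is P_1P_2 × P_1P_3 = (16, 0, 40).
Using P_1: Π has equation 16x + 40z = 0.
n·T − d = (16)·(1) + (0)·(-1) + (40)·(-3) − 0 = -104; |n| = √1856.
Distance = |-104| / √1856 = 104/√1856 ≈ 2.414.

2.414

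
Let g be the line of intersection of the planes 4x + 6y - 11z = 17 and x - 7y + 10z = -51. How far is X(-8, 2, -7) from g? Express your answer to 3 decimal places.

Direction of g: (4, 6, -11) × (1, -7, 10) = (-17, -51, -34).
A point on g: solving the two plane equations with x = -8 gives (-8, -1, -5).
Taking (-8, -1, -5) on g with direction v = (-17, -51, -34): w = X − (-8, -1, -5) = (0, 3, -2), and w × v = (-204, 34, 51).
Distance = |w × v| / |v| = √45373 / √4046 ≈ 3.349.

3.349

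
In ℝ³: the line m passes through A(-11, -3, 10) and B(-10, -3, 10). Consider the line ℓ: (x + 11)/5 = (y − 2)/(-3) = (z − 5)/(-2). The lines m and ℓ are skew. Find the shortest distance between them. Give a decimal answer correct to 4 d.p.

A direction vector for m is B − A = (1, 0, 0).
ℓ has direction (5, -3, -2) through (-11, 2, 5).
Common perpendicular direction n = (1, 0, 0) × (5, -3, -2) = (0, 2, -3).
With w = (-11, 2, 5) − (-11, -3, 10) = (0, 5, -5), w · n = 25.
Distance = |w · n| / |n| = |25| / √13 ≈ 6.9338.

6.9338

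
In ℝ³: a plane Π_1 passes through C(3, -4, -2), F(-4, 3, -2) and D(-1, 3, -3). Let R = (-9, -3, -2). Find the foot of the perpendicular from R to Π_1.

CF = (-7, 7, 0), CD = (-4, 7, -1); a normal to Π_1 is CF × CD = (-7, -7, -21).
Using C: Π_1 has equation -7x - 7y - 21z = 49.
Foot = R − λn with λ = (n·R − d)/|n|² = (126 − 49)/539 = 1/7.
Foot = (-9, -3, -2) − (1/7)·(-7, -7, -21) = (-8, -2, 1).

(-8, -2, 1)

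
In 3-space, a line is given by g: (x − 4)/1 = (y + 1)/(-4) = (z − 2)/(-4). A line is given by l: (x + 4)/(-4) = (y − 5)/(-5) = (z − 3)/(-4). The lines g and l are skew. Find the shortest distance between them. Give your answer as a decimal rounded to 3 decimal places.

4.475

g has direction (1, -4, -4) through (4, -1, 2).
l has direction (-4, -5, -4) through (-4, 5, 3).
Common perpendicular direction n = (1, -4, -4) × (-4, -5, -4) = (-4, 20, -21).
With w = (-4, 5, 3) − (4, -1, 2) = (-8, 6, 1), w · n = 131.
Distance = |w · n| / |n| = |131| / √857 ≈ 4.475.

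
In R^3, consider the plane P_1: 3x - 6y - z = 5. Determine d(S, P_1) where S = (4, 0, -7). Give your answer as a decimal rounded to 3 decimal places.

2.064

n·S − d = (3)·(4) + (-6)·(0) + (-1)·(-7) − 5 = 14; |n| = √46.
Distance = |14| / √46 = 14/√46 ≈ 2.064.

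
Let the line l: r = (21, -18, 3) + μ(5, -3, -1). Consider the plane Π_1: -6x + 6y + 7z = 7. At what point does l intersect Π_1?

(1, -6, 7)

Substitute r = (21, -18, 3) + t(5, -3, -1) into the plane: -213 + (-55)t = 7, so t = -4.
Intersection: (21, -18, 3) + (-4)·(5, -3, -1) = (1, -6, 7).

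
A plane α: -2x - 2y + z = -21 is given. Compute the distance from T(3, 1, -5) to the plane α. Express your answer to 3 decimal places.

2.667

n·T − d = (-2)·(3) + (-2)·(1) + (1)·(-5) − (-21) = 8; |n| = √9.
Distance = |8| / √9 = 8/√9 ≈ 2.667.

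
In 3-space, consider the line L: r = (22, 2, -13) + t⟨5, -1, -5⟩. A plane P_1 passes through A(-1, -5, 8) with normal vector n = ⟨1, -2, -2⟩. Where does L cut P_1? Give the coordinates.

(7, 5, 2)

P_1: n·r = n·A gives x - 2y - 2z = -7.
Substitute r = (22, 2, -13) + t(5, -1, -5) into the plane: 44 + 17t = -7, so t = -3.
Intersection: (22, 2, -13) + (-3)·(5, -1, -5) = (7, 5, 2).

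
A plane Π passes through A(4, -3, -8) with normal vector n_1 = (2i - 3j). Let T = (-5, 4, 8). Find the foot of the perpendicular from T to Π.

(1, -5, 8)

Π: n_1·r = n_1·A gives 2x - 3y = 17.
Foot = T − λn with λ = (n·T − d)/|n|² = (-22 − 17)/13 = -3.
Foot = (-5, 4, 8) − (-3)·(2, -3, 0) = (1, -5, 8).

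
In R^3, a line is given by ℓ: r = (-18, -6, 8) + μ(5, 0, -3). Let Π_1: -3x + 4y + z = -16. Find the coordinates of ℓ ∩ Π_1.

Substitute r = (-18, -6, 8) + t(5, 0, -3) into the plane: 38 + (-18)t = -16, so t = 3.
Intersection: (-18, -6, 8) + 3·(5, 0, -3) = (-3, -6, -1).

(-3, -6, -1)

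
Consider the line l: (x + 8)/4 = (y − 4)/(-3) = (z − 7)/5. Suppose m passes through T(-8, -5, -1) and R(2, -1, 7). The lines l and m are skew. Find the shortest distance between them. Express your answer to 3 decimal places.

8.012

l has direction (4, -3, 5) through (-8, 4, 7).
A direction vector for m is R − T = (10, 4, 8).
Common perpendicular direction n = (4, -3, 5) × (10, 4, 8) = (-44, 18, 46).
With w = (-8, -5, -1) − (-8, 4, 7) = (0, -9, -8), w · n = -530.
Distance = |w · n| / |n| = |-530| / √4376 ≈ 8.012.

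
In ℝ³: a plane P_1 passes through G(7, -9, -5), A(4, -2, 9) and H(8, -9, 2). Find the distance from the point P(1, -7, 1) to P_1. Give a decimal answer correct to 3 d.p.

GA = (-3, 7, 14), GH = (1, 0, 7); a normal to P_1 is GA × GH = (49, 35, -7).
Using G: P_1 has equation 49x + 35y - 7z = 63.
n·P − d = (49)·(1) + (35)·(-7) + (-7)·(1) − 63 = -266; |n| = √3675.
Distance = |-266| / √3675 = 266/√3675 ≈ 4.388.

4.388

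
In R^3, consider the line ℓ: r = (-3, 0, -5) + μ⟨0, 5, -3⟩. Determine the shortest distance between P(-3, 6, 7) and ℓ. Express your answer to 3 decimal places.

13.377

Taking (-3, 0, -5) on ℓ with direction v = (0, 5, -3): w = P − (-3, 0, -5) = (0, 6, 12), and w × v = (-78, 0, 0).
Distance = |w × v| / |v| = √6084 / √34 ≈ 13.377.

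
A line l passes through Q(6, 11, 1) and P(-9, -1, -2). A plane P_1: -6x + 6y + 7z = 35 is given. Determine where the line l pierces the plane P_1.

(-4, 3, -1)

A direction vector for l is P − Q = (-15, -12, -3).
Substitute r = (6, 11, 1) + t(-15, -12, -3) into the plane: 37 + (-3)t = 35, so t = 2/3.
Intersection: (6, 11, 1) + (2/3)·(-15, -12, -3) = (-4, 3, -1).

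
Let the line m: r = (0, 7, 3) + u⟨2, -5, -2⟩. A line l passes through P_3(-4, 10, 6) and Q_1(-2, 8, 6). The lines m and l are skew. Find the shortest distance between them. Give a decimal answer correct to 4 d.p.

A direction vector for l is Q_1 − P_3 = (2, -2, 0).
Common perpendicular direction n = (2, -5, -2) × (2, -2, 0) = (-4, -4, 6).
With w = (-4, 10, 6) − (0, 7, 3) = (-4, 3, 3), w · n = 22.
Distance = |w · n| / |n| = |22| / √68 ≈ 2.6679.

2.6679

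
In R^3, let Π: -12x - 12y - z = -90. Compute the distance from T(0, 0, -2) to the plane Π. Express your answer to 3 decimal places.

n·T − d = (-12)·(0) + (-12)·(0) + (-1)·(-2) − (-90) = 92; |n| = √289.
Distance = |92| / √289 = 92/√289 ≈ 5.412.

5.412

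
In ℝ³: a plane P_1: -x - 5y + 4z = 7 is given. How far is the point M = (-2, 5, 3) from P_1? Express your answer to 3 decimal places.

2.777

n·M − d = (-1)·(-2) + (-5)·(5) + (4)·(3) − 7 = -18; |n| = √42.
Distance = |-18| / √42 = 18/√42 ≈ 2.777.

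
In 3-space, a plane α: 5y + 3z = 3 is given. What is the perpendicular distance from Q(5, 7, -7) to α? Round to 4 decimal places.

n·Q − d = (0)·(5) + (5)·(7) + (3)·(-7) − 3 = 11; |n| = √34.
Distance = |11| / √34 = 11/√34 ≈ 1.8865.

1.8865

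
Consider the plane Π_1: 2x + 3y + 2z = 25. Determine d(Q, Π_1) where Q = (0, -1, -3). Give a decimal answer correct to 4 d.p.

8.2462

n·Q − d = (2)·(0) + (3)·(-1) + (2)·(-3) − 25 = -34; |n| = √17.
Distance = |-34| / √17 = 34/√17 ≈ 8.2462.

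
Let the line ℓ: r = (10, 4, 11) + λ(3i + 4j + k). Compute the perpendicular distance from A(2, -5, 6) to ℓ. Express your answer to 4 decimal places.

2.7386

Taking (10, 4, 11) on ℓ with direction v = (3, 4, 1): w = A − (10, 4, 11) = (-8, -9, -5), and w × v = (11, -7, -5).
Distance = |w × v| / |v| = √195 / √26 ≈ 2.7386.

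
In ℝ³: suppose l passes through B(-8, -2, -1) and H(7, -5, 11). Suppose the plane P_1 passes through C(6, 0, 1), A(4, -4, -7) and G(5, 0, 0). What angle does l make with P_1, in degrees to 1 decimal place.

2.1

A direction vector for l is H − B = (15, -3, 12).
CA = (-2, -4, -8), CG = (-1, 0, -1); a normal to P_1 is CA × CG = (4, 6, -4).
Using C: P_1 has equation 4x + 6y - 4z = 20.
sin θ = |n·v| / (|n||v|) = |-6| / (√68 · √378) = 0.03742.
θ ≈ 2.1°.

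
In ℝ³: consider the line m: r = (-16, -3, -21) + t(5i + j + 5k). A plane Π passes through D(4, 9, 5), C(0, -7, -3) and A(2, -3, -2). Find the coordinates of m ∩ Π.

(4, 1, -1)

DC = (-4, -16, -8), DA = (-2, -12, -7); a normal to Π is DC × DA = (16, -12, 16).
Using D: Π has equation 16x - 12y + 16z = 36.
Substitute r = (-16, -3, -21) + t(5, 1, 5) into the plane: -556 + 148t = 36, so t = 4.
Intersection: (-16, -3, -21) + 4·(5, 1, 5) = (4, 1, -1).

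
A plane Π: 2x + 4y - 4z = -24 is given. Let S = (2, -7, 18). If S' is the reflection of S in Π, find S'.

λ = (n·S − d)/|n|² = (-96 − (-24))/36 = -2.
Reflection = S − 2λn = (2, -7, 18) − (-4)·(2, 4, -4) = (10, 9, 2).

(10, 9, 2)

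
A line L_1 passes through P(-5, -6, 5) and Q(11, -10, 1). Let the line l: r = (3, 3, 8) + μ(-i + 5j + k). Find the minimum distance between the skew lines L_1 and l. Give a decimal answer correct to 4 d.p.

A direction vector for L_1 is Q − P = (16, -4, -4).
Common perpendicular direction n = (16, -4, -4) × (-1, 5, 1) = (16, -12, 76).
With w = (3, 3, 8) − (-5, -6, 5) = (8, 9, 3), w · n = 248.
Distance = |w · n| / |n| = |248| / √6176 ≈ 3.1557.

3.1557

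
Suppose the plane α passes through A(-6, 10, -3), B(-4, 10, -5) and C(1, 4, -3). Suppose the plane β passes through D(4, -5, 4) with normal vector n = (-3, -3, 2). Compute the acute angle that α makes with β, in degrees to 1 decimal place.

AB = (2, 0, -2), AC = (7, -6, 0); a normal to α is AB × AC = (-12, -14, -12).
Using A: α has equation -12x - 14y - 12z = -32.
β: n·r = n·D gives -3x - 3y + 2z = 11.
cos θ = |n₁·n₂| / (|n₁||n₂|) = |54| / (√484 · √22).
θ = arccos(0.52331) ≈ 58.4°.

58.4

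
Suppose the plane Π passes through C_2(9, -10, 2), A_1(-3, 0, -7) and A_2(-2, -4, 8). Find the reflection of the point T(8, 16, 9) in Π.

(-16, -20, 1)

C_2A_1 = (-12, 10, -9), C_2A_2 = (-11, 6, 6); a normal to Π is C_2A_1 × C_2A_2 = (114, 171, 38).
Using C_2: Π has equation 114x + 171y + 38z = -608.
λ = (n·T − d)/|n|² = (3990 − (-608))/43681 = 2/19.
Reflection = T − 2λn = (8, 16, 9) − (4/19)·(114, 171, 38) = (-16, -20, 1).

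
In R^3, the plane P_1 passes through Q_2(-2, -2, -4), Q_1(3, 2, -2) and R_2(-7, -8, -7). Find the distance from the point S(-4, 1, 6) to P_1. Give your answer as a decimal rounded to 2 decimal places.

Q_2Q_1 = (5, 4, 2), Q_2R_2 = (-5, -6, -3); a normal to P_1 is Q_2Q_1 × Q_2R_2 = (0, 5, -10).
Using Q_2: P_1 has equation 5y - 10z = 30.
n·S − d = (0)·(-4) + (5)·(1) + (-10)·(6) − 30 = -85; |n| = √125.
Distance = |-85| / √125 = 85/√125 ≈ 7.60.

7.60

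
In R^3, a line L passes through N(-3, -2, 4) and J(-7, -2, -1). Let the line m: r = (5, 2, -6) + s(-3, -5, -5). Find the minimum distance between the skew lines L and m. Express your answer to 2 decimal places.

12.96

A direction vector for L is J − N = (-4, 0, -5).
Common perpendicular direction n = (-4, 0, -5) × (-3, -5, -5) = (-25, -5, 20).
With w = (5, 2, -6) − (-3, -2, 4) = (8, 4, -10), w · n = -420.
Distance = |w · n| / |n| = |-420| / √1050 ≈ 12.96.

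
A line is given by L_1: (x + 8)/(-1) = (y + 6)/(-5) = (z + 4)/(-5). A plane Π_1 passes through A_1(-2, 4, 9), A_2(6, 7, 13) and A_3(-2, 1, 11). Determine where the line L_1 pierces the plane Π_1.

(-6, 4, 6)

L_1 has direction (-1, -5, -5) through (-8, -6, -4).
A_1A_2 = (8, 3, 4), A_1A_3 = (0, -3, 2); a normal to Π_1 is A_1A_2 × A_1A_3 = (18, -16, -24).
Using A_1: Π_1 has equation 18x - 16y - 24z = -316.
Substitute r = (-8, -6, -4) + t(-1, -5, -5) into the plane: 48 + 182t = -316, so t = -2.
Intersection: (-8, -6, -4) + (-2)·(-1, -5, -5) = (-6, 4, 6).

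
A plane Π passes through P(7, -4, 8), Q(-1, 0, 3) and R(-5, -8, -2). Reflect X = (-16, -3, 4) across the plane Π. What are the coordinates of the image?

PQ = (-8, 4, -5), PR = (-12, -4, -10); a normal to Π is PQ × PR = (-60, -20, 80).
Using P: Π has equation -60x - 20y + 80z = 300.
λ = (n·X − d)/|n|² = (1340 − 300)/10400 = 1/10.
Reflection = X − 2λn = (-16, -3, 4) − (1/5)·(-60, -20, 80) = (-4, 1, -12).

(-4, 1, -12)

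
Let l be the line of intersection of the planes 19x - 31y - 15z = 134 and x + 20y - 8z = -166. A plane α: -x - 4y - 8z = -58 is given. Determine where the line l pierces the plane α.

(6, -5, 9)

Direction of l: (19, -31, -15) × (1, 20, -8) = (548, 137, 411).
A point on l: solving the two plane equations with x = -10 gives (-10, -9, -3).
Substitute r = (-10, -9, -3) + t(548, 137, 411) into the plane: 70 + (-4384)t = -58, so t = 4/137.
Intersection: (-10, -9, -3) + (4/137)·(548, 137, 411) = (6, -5, 9).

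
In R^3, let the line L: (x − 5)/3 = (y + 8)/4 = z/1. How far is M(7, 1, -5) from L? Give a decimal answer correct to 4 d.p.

7.5727

L has direction (3, 4, 1) through (5, -8, 0).
Taking (5, -8, 0) on L with direction v = (3, 4, 1): w = M − (5, -8, 0) = (2, 9, -5), and w × v = (29, -17, -19).
Distance = |w × v| / |v| = √1491 / √26 ≈ 7.5727.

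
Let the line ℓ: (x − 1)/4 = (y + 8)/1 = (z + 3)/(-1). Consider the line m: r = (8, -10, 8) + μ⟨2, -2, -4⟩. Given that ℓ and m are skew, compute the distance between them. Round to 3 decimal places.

ℓ has direction (4, 1, -1) through (1, -8, -3).
Common perpendicular direction n = (4, 1, -1) × (2, -2, -4) = (-6, 14, -10).
With w = (8, -10, 8) − (1, -8, -3) = (7, -2, 11), w · n = -180.
Distance = |w · n| / |n| = |-180| / √332 ≈ 9.879.

9.879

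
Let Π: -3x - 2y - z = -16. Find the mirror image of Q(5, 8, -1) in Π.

λ = (n·Q − d)/|n|² = (-30 − (-16))/14 = -1.
Reflection = Q − 2λn = (5, 8, -1) − (-2)·(-3, -2, -1) = (-1, 4, -3).

(-1, 4, -3)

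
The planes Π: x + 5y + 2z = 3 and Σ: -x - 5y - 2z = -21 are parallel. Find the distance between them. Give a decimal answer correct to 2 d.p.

3.29

Rescale Σ by 1/(-1): x + 5y + 2z = 21. Then distance = |3 − 21| / √30 ≈ 3.29.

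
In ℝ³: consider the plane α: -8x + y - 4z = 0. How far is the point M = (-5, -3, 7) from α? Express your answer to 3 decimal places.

n·M − d = (-8)·(-5) + (1)·(-3) + (-4)·(7) − 0 = 9; |n| = √81.
Distance = |9| / √81 = 9/√81 ≈ 1.000.

1.000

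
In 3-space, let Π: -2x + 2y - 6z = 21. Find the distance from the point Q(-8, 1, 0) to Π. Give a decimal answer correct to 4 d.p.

0.4523

n·Q − d = (-2)·(-8) + (2)·(1) + (-6)·(0) − 21 = -3; |n| = √44.
Distance = |-3| / √44 = 3/√44 ≈ 0.4523.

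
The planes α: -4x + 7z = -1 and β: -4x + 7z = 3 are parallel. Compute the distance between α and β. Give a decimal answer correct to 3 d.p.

0.496

Same normal n = (-4, 0, 7) with |n| = √65; distance = |-1 − 3| / |n| = 4/√65 ≈ 0.496.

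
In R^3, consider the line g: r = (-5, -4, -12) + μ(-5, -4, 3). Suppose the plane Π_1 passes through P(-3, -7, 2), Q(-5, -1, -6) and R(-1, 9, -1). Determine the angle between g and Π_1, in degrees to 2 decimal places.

44.20

PQ = (-2, 6, -8), PR = (2, 16, -3); a normal to Π_1 is PQ × PR = (110, -22, -44).
Using P: Π_1 has equation 110x - 22y - 44z = -264.
sin θ = |n·v| / (|n||v|) = |-594| / (√14520 · √50) = 0.69714.
θ ≈ 44.20°.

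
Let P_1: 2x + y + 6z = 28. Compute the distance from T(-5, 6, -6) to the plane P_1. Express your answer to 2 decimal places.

n·T − d = (2)·(-5) + (1)·(6) + (6)·(-6) − 28 = -68; |n| = √41.
Distance = |-68| / √41 = 68/√41 ≈ 10.62.

10.62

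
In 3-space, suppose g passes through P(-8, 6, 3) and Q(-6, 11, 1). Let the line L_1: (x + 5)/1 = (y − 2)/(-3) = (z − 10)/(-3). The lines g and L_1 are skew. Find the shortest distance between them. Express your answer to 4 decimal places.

6.4887

A direction vector for g is Q − P = (2, 5, -2).
L_1 has direction (1, -3, -3) through (-5, 2, 10).
Common perpendicular direction n = (2, 5, -2) × (1, -3, -3) = (-21, 4, -11).
With w = (-5, 2, 10) − (-8, 6, 3) = (3, -4, 7), w · n = -156.
Distance = |w · n| / |n| = |-156| / √578 ≈ 6.4887.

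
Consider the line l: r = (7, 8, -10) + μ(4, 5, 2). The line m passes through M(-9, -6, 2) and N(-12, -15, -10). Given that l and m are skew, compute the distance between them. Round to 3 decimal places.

2.667

A direction vector for m is N − M = (-3, -9, -12).
Common perpendicular direction n = (4, 5, 2) × (-3, -9, -12) = (-42, 42, -21).
With w = (-9, -6, 2) − (7, 8, -10) = (-16, -14, 12), w · n = -168.
Distance = |w · n| / |n| = |-168| / √3969 ≈ 2.667.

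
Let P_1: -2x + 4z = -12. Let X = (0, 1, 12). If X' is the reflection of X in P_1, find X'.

λ = (n·X − d)/|n|² = (48 − (-12))/20 = 3.
Reflection = X − 2λn = (0, 1, 12) − 6·(-2, 0, 4) = (12, 1, -12).

(12, 1, -12)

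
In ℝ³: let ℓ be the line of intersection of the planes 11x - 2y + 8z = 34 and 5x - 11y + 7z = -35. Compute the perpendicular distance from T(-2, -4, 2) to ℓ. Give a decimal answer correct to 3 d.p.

Direction of ℓ: (11, -2, 8) × (5, -11, 7) = (74, -37, -111).
A point on ℓ: solving the two plane equations with x = 0 gives (0, 7, 6).
Taking (0, 7, 6) on ℓ with direction v = (74, -37, -111): w = T − (0, 7, 6) = (-2, -11, -4), and w × v = (1073, -518, 888).
Distance = |w × v| / |v| = √2208197 / √19166 ≈ 10.734.

10.734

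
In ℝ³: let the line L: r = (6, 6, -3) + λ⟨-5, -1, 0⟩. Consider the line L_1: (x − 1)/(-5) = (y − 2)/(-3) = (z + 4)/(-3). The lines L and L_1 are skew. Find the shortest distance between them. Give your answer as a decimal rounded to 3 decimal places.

L_1 has direction (-5, -3, -3) through (1, 2, -4).
Common perpendicular direction n = (-5, -1, 0) × (-5, -3, -3) = (3, -15, 10).
With w = (1, 2, -4) − (6, 6, -3) = (-5, -4, -1), w · n = 35.
Distance = |w · n| / |n| = |35| / √334 ≈ 1.915.

1.915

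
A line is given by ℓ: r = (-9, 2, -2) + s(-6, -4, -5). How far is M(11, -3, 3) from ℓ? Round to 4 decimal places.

15.7187

Taking (-9, 2, -2) on ℓ with direction v = (-6, -4, -5): w = M − (-9, 2, -2) = (20, -5, 5), and w × v = (45, 70, -110).
Distance = |w × v| / |v| = √19025 / √77 ≈ 15.7187.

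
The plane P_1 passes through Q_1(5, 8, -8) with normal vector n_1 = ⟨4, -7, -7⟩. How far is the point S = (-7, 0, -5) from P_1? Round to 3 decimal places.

1.218

P_1: n_1·r = n_1·Q_1 gives 4x - 7y - 7z = 20.
n·S − d = (4)·(-7) + (-7)·(0) + (-7)·(-5) − 20 = -13; |n| = √114.
Distance = |-13| / √114 = 13/√114 ≈ 1.218.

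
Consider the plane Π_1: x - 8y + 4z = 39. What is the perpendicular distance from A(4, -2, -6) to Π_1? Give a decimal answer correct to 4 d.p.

4.7778

n·A − d = (1)·(4) + (-8)·(-2) + (4)·(-6) − 39 = -43; |n| = √81.
Distance = |-43| / √81 = 43/√81 ≈ 4.7778.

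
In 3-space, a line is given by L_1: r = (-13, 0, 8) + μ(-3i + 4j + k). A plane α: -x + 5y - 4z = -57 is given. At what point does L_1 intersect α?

Substitute r = (-13, 0, 8) + t(-3, 4, 1) into the plane: -19 + 19t = -57, so t = -2.
Intersection: (-13, 0, 8) + (-2)·(-3, 4, 1) = (-7, -8, 6).

(-7, -8, 6)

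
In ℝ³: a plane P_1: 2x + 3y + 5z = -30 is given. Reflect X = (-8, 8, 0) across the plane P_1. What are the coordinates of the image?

(-12, 2, -10)

λ = (n·X − d)/|n|² = (8 − (-30))/38 = 1.
Reflection = X − 2λn = (-8, 8, 0) − 2·(2, 3, 5) = (-12, 2, -10).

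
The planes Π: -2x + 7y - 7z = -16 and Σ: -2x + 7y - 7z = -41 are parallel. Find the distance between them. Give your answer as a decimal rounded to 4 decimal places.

2.4754

Same normal n = (-2, 7, -7) with |n| = √102; distance = |-16 − (-41)| / |n| = 25/√102 ≈ 2.4754.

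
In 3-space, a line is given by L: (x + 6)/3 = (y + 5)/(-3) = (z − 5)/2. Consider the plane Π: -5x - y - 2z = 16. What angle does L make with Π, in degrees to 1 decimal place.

38.5

L has direction (3, -3, 2) through (-6, -5, 5).
sin θ = |n·v| / (|n||v|) = |-16| / (√30 · √22) = 0.62280.
θ ≈ 38.5°.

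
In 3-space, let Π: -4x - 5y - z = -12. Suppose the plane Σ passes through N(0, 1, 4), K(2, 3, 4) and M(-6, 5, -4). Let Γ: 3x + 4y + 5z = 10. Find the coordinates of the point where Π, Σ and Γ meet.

(-2, 4, 0)

NK = (2, 2, 0), NM = (-6, 4, -8); a normal to Σ is NK × NM = (-16, 16, 20).
Using N: Σ has equation -16x + 16y + 20z = 96.
Solving the 3×3 linear system -4x - 5y - z = -12, -16x + 16y + 20z = 96, 3x + 4y + 5z = 10 (e.g. by elimination or Cramer's rule, determinant = -588) gives (-2, 4, 0).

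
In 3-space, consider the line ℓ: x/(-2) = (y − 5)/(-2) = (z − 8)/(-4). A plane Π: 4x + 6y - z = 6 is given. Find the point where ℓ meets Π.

ℓ has direction (-2, -2, -4) through (0, 5, 8).
Substitute r = (0, 5, 8) + t(-2, -2, -4) into the plane: 22 + (-16)t = 6, so t = 1.
Intersection: (0, 5, 8) + 1·(-2, -2, -4) = (-2, 3, 4).

(-2, 3, 4)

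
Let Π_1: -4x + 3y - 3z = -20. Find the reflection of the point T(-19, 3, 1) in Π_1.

(5, -15, 19)

λ = (n·T − d)/|n|² = (82 − (-20))/34 = 3.
Reflection = T − 2λn = (-19, 3, 1) − 6·(-4, 3, -3) = (5, -15, 19).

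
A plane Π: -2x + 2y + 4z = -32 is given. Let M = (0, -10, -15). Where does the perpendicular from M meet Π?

Foot = M − λn with λ = (n·M − d)/|n|² = (-80 − (-32))/24 = -2.
Foot = (0, -10, -15) − (-2)·(-2, 2, 4) = (-4, -6, -7).

(-4, -6, -7)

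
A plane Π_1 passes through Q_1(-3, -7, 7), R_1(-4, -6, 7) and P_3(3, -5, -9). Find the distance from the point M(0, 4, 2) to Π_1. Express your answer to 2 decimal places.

7.67

Q_1R_1 = (-1, 1, 0), Q_1P_3 = (6, 2, -16); a normal to Π_1 is Q_1R_1 × Q_1P_3 = (-16, -16, -8).
Using Q_1: Π_1 has equation -16x - 16y - 8z = 104.
n·M − d = (-16)·(0) + (-16)·(4) + (-8)·(2) − 104 = -184; |n| = √576.
Distance = |-184| / √576 = 184/√576 ≈ 7.67.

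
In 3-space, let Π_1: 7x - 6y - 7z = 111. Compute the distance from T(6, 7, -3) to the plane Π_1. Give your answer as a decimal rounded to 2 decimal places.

n·T − d = (7)·(6) + (-6)·(7) + (-7)·(-3) − 111 = -90; |n| = √134.
Distance = |-90| / √134 = 90/√134 ≈ 7.77.

7.77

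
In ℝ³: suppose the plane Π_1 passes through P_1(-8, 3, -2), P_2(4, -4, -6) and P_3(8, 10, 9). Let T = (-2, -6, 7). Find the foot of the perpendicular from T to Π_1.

P_1P_2 = (12, -7, -4), P_1P_3 = (16, 7, 11); a normal to Π_1 is P_1P_2 × P_1P_3 = (-49, -196, 196).
Using P_1: Π_1 has equation -49x - 196y + 196z = -588.
Foot = T − λn with λ = (n·T − d)/|n|² = (2646 − (-588))/79233 = 2/49.
Foot = (-2, -6, 7) − (2/49)·(-49, -196, 196) = (0, 2, -1).

(0, 2, -1)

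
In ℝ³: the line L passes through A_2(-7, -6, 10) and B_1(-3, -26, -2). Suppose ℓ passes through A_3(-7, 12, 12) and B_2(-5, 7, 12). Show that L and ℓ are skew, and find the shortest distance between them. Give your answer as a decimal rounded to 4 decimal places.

5.7949

A direction vector for L is B_1 − A_2 = (4, -20, -12).
A direction vector for ℓ is B_2 − A_3 = (2, -5, 0).
Common perpendicular direction n = (4, -20, -12) × (2, -5, 0) = (-60, -24, 20).
With w = (-7, 12, 12) − (-7, -6, 10) = (0, 18, 2), w · n = -392.
Since n ≠ 0 the lines are not parallel, and w · n = -392 ≠ 0 so they do not intersect; hence they are skew.
Distance = |w · n| / |n| = |-392| / √4576 ≈ 5.7949.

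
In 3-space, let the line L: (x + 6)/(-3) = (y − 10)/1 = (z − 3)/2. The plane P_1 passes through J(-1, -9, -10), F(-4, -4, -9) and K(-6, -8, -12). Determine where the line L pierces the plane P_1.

(0, 8, -1)

L has direction (-3, 1, 2) through (-6, 10, 3).
JF = (-3, 5, 1), JK = (-5, 1, -2); a normal to P_1 is JF × JK = (-11, -11, 22).
Using J: P_1 has equation -11x - 11y + 22z = -110.
Substitute r = (-6, 10, 3) + t(-3, 1, 2) into the plane: 22 + 66t = -110, so t = -2.
Intersection: (-6, 10, 3) + (-2)·(-3, 1, 2) = (0, 8, -1).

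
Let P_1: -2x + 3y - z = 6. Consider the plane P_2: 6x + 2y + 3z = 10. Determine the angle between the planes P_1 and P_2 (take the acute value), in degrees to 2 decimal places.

69.90

cos θ = |n₁·n₂| / (|n₁||n₂|) = |-9| / (√14 · √49).
θ = arccos(0.34362) ≈ 69.90°.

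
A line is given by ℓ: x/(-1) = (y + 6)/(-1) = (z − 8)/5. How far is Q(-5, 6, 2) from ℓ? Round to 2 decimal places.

ℓ has direction (-1, -1, 5) through (0, -6, 8).
Taking (0, -6, 8) on ℓ with direction v = (-1, -1, 5): w = Q − (0, -6, 8) = (-5, 12, -6), and w × v = (54, 31, 17).
Distance = |w × v| / |v| = √4166 / √27 ≈ 12.42.

12.42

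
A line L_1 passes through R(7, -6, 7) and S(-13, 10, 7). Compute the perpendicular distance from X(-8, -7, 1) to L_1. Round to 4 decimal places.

A direction vector for L_1 is S − R = (-20, 16, 0).
Taking (7, -6, 7) on L_1 with direction v = (-20, 16, 0): w = X − (7, -6, 7) = (-15, -1, -6), and w × v = (96, 120, -260).
Distance = |w × v| / |v| = √91216 / √656 ≈ 11.7919.

11.7919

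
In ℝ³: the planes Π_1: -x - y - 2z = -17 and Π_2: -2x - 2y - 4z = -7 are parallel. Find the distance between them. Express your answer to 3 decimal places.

5.511

Rescale Π_2 by 1/2: -x - y - 2z = -7/2. Then distance = |-17 − (-7/2)| / √6 ≈ 5.511.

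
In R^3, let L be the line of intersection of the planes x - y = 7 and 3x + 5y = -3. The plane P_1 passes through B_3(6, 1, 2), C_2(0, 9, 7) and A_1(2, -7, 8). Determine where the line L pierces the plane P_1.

(4, -3, 5)

Direction of L: (1, -1, 0) × (3, 5, 0) = (0, 0, 8).
A point on L: solving the two plane equations with z = 3 gives (4, -3, 3).
B_3C_2 = (-6, 8, 5), B_3A_1 = (-4, -8, 6); a normal to P_1 is B_3C_2 × B_3A_1 = (88, 16, 80).
Using B_3: P_1 has equation 88x + 16y + 80z = 704.
Substitute r = (4, -3, 3) + t(0, 0, 8) into the plane: 544 + 640t = 704, so t = 1/4.
Intersection: (4, -3, 3) + (1/4)·(0, 0, 8) = (4, -3, 5).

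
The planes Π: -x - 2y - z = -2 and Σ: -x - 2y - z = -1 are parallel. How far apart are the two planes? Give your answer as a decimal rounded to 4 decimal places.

Same normal n = (-1, -2, -1) with |n| = √6; distance = |-2 − (-1)| / |n| = 1/√6 ≈ 0.4082.

0.4082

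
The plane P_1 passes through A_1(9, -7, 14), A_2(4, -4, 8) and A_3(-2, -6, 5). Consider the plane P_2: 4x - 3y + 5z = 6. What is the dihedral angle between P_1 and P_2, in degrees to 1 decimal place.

88.6

A_1A_2 = (-5, 3, -6), A_1A_3 = (-11, 1, -9); a normal to P_1 is A_1A_2 × A_1A_3 = (-21, 21, 28).
Using A_1: P_1 has equation -21x + 21y + 28z = 56.
cos θ = |n₁·n₂| / (|n₁||n₂|) = |-7| / (√1666 · √50).
θ = arccos(0.02425) ≈ 88.6°.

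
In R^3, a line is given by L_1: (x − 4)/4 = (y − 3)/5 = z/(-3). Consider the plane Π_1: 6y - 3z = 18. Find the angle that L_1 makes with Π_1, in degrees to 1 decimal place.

L_1 has direction (4, 5, -3) through (4, 3, 0).
sin θ = |n·v| / (|n||v|) = |39| / (√45 · √50) = 0.82219.
θ ≈ 55.3°.

55.3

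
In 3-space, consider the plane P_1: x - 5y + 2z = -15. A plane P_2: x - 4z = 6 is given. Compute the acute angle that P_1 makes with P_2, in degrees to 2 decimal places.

cos θ = |n₁·n₂| / (|n₁||n₂|) = |-7| / (√30 · √17).
θ = arccos(0.30997) ≈ 71.94°.

71.94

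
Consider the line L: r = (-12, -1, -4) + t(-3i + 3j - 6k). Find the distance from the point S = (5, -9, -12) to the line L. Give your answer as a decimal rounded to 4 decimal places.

Taking (-12, -1, -4) on L with direction v = (-3, 3, -6): w = S − (-12, -1, -4) = (17, -8, -8), and w × v = (72, 126, 27).
Distance = |w × v| / |v| = √21789 / √54 ≈ 20.0873.

20.0873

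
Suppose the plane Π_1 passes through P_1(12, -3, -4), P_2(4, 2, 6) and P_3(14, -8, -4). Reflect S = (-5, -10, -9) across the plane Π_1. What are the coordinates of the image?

P_1P_2 = (-8, 5, 10), P_1P_3 = (2, -5, 0); a normal to Π_1 is P_1P_2 × P_1P_3 = (50, 20, 30).
Using P_1: Π_1 has equation 50x + 20y + 30z = 420.
λ = (n·S − d)/|n|² = (-720 − 420)/3800 = -3/10.
Reflection = S − 2λn = (-5, -10, -9) − (-3/5)·(50, 20, 30) = (25, 2, 9).

(25, 2, 9)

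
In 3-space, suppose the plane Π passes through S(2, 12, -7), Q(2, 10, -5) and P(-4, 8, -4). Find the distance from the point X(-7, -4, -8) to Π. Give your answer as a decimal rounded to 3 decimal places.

10.885

SQ = (0, -2, 2), SP = (-6, -4, 3); a normal to Π is SQ × SP = (2, -12, -12).
Using S: Π has equation 2x - 12y - 12z = -56.
n·X − d = (2)·(-7) + (-12)·(-4) + (-12)·(-8) − (-56) = 186; |n| = √292.
Distance = |186| / √292 = 186/√292 ≈ 10.885.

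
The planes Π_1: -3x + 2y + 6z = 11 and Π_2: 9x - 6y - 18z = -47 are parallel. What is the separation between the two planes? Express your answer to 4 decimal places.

0.6667

Rescale Π_2 by 1/(-3): -3x + 2y + 6z = 47/3. Then distance = |11 − (47/3)| / √49 ≈ 0.6667.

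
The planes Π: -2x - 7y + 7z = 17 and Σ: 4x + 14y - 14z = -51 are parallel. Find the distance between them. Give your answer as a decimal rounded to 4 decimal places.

Rescale Σ by 1/(-2): -2x - 7y + 7z = 51/2. Then distance = |17 − (51/2)| / √102 ≈ 0.8416.

0.8416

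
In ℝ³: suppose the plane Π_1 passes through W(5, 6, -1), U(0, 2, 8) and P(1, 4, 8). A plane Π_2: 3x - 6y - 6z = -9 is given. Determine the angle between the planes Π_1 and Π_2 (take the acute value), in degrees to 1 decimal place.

67.6

WU = (-5, -4, 9), WP = (-4, -2, 9); a normal to Π_1 is WU × WP = (-18, 9, -6).
Using W: Π_1 has equation -18x + 9y - 6z = -30.
cos θ = |n₁·n₂| / (|n₁||n₂|) = |-72| / (√441 · √81).
θ = arccos(0.38095) ≈ 67.6°.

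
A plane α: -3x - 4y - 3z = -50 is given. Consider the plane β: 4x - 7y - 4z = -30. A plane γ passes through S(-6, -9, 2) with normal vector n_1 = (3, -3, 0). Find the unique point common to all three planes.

γ: n_1·r = n_1·S gives 3x - 3y = 9.
Solving the 3×3 linear system -3x - 4y - 3z = -50, 4x - 7y - 4z = -30, 3x - 3y = 9 (e.g. by elimination or Cramer's rule, determinant = 57) gives (5, 2, 9).

(5, 2, 9)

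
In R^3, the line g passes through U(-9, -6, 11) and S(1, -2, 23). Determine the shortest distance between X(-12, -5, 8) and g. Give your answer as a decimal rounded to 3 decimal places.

A direction vector for g is S − U = (10, 4, 12).
Taking (-9, -6, 11) on g with direction v = (10, 4, 12): w = X − (-9, -6, 11) = (-3, 1, -3), and w × v = (24, 6, -22).
Distance = |w × v| / |v| = √1096 / √260 ≈ 2.053.

2.053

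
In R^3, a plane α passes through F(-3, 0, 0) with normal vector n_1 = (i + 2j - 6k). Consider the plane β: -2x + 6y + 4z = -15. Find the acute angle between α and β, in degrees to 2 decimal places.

73.01

α: n_1·r = n_1·F gives x + 2y - 6z = -3.
cos θ = |n₁·n₂| / (|n₁||n₂|) = |-14| / (√41 · √56).
θ = arccos(0.29217) ≈ 73.01°.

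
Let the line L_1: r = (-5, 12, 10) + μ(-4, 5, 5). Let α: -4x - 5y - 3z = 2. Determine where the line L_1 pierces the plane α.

(7, -3, -5)

Substitute r = (-5, 12, 10) + t(-4, 5, 5) into the plane: -70 + (-24)t = 2, so t = -3.
Intersection: (-5, 12, 10) + (-3)·(-4, 5, 5) = (7, -3, -5).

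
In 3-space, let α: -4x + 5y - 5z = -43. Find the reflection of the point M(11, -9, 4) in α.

λ = (n·M − d)/|n|² = (-109 − (-43))/66 = -1.
Reflection = M − 2λn = (11, -9, 4) − (-2)·(-4, 5, -5) = (3, 1, -6).

(3, 1, -6)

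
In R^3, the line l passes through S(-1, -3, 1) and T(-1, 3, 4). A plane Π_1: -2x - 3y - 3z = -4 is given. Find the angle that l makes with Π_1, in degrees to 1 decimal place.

59.1

A direction vector for l is T − S = (0, 6, 3).
sin θ = |n·v| / (|n||v|) = |-27| / (√22 · √45) = 0.85812.
θ ≈ 59.1°.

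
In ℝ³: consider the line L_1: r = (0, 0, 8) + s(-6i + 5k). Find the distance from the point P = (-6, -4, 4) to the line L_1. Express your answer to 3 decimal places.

Taking (0, 0, 8) on L_1 with direction v = (-6, 0, 5): w = P − (0, 0, 8) = (-6, -4, -4), and w × v = (-20, 54, -24).
Distance = |w × v| / |v| = √3892 / √61 ≈ 7.988.

7.988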